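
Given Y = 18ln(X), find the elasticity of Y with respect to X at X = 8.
Elasticity = 1/ln(8) ≈ 0.4809

Elasticity = (dY/dX) · (X/Y)

dY/dX = 18/X
At X = 8: dY/dX = 9/4, Y = 18·ln(8)

Elasticity = (9/4) · (8 / (18·ln(8))) = 1/ln(8) ≈ 0.4809

Interpretation: for a small percentage change in X, the percentage change in Y is approximately 0.48 times as large.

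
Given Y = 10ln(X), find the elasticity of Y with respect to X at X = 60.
Elasticity = 1/ln(60) ≈ 0.2442

Elasticity = (dY/dX) · (X/Y)

dY/dX = 10/X
At X = 60: dY/dX = 1/6, Y = 10·ln(60)

Elasticity = (1/6) · (60 / (10·ln(60))) = 1/ln(60) ≈ 0.2442

Interpretation: for a small percentage change in X, the percentage change in Y is approximately 0.24 times as large.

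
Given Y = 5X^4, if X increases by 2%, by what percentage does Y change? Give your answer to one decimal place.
8.2%

For Y = 5X^4:
If X → X(1 + 0.02)
Then Y → Y · (1 + 0.02)^4
     ≈ Y · 1.0824

Percentage change = ((1 + 0.02)^4 − 1) × 100% ≈ 8.2%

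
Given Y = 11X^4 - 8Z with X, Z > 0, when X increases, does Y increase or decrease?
Y increases

Taking the partial derivative:
∂Y/∂X = 44X^3

∂Y/∂X = 44X^3 > 0 (assuming positive values)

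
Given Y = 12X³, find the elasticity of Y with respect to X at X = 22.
Elasticity = 3

Elasticity = (dY/dX) · (X/Y)

dY/dX = 36·X²
At X = 22: dY/dX = 17424, Y = 127776

Elasticity = 17424 · (22 / 127776) = 3

Interpretation: for a small percentage change in X, the percentage change in Y is approximately 3.00 times as large.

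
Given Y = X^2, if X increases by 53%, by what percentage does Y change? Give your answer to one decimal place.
134.1%

For Y = X^2:
If X → X(1 + 0.53)
Then Y → Y · (1 + 0.53)^2
     = Y · 2.3409

Percentage change = ((1 + 0.53)^2 − 1) × 100% ≈ 134.1%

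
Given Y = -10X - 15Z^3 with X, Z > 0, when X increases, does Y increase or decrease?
Y decreases

Taking the partial derivative:
∂Y/∂X = -10

∂Y/∂X = -10 < 0 (assuming positive values)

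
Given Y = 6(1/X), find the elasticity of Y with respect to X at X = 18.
Elasticity = -1

Elasticity = (dY/dX) · (X/Y)

dY/dX = -6/X²
At X = 18: dY/dX = -1/54, Y = 1/3

Elasticity = (-1/54) · (18 / (1/3)) = -1

Interpretation: for a small percentage change in X, the percentage change in Y is approximately -1.00 times as large.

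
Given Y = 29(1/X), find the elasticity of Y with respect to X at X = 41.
Elasticity = -1

Elasticity = (dY/dX) · (X/Y)

dY/dX = -29/X²
At X = 41: dY/dX = -29/1681, Y = 29/41

Elasticity = (-29/1681) · (41 / (29/41)) = -1

Interpretation: for a small percentage change in X, the percentage change in Y is approximately -1.00 times as large.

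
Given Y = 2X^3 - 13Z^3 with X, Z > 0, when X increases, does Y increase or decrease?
Y increases

Taking the partial derivative:
∂Y/∂X = 6X^2

∂Y/∂X = 6X^2 > 0 (assuming positive values)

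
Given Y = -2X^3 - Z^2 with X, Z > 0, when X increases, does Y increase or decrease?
Y decreases

Taking the partial derivative:
∂Y/∂X = -6X^2

∂Y/∂X = -6X^2 < 0 (assuming positive values)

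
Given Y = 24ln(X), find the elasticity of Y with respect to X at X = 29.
Elasticity = 1/ln(29) ≈ 0.2970

Elasticity = (dY/dX) · (X/Y)

dY/dX = 24/X
At X = 29: dY/dX = 24/29, Y = 24·ln(29)

Elasticity = (24/29) · (29 / (24·ln(29))) = 1/ln(29) ≈ 0.2970

Interpretation: for a small percentage change in X, the percentage change in Y is approximately 0.30 times as large.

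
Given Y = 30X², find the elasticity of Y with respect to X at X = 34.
Elasticity = 2

Elasticity = (dY/dX) · (X/Y)

dY/dX = 60·X
At X = 34: dY/dX = 2040, Y = 34680

Elasticity = 2040 · (34 / 34680) = 2

Interpretation: for a small percentage change in X, the percentage change in Y is approximately 2.00 times as large.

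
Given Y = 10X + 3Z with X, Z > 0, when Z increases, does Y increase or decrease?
Y increases

Taking the partial derivative:
∂Y/∂Z = 3

∂Y/∂Z = 3 > 0 (assuming positive values)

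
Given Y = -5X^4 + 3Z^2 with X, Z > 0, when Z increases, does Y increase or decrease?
Y increases

Taking the partial derivative:
∂Y/∂Z = 6Z

∂Y/∂Z = 6Z > 0 (assuming positive values)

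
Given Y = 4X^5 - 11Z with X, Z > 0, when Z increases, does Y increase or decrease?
Y decreases

Taking the partial derivative:
∂Y/∂Z = -11

∂Y/∂Z = -11 < 0 (assuming positive values)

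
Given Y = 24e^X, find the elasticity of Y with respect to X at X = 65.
Elasticity = 65

Elasticity = (dY/dX) · (X/Y)

dY/dX = 24·e^X
At X = 65: dY/dX = 24·e^65, Y = 24·e^65

Elasticity = (24·e^65) · (65 / (24·e^65)) = 65

Interpretation: for a small percentage change in X, the percentage change in Y is approximately 65.00 times as large.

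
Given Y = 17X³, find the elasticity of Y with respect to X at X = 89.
Elasticity = 3

Elasticity = (dY/dX) · (X/Y)

dY/dX = 51·X²
At X = 89: dY/dX = 403971, Y = 11984473

Elasticity = 403971 · (89 / 11984473) = 3

Interpretation: for a small percentage change in X, the percentage change in Y is approximately 3.00 times as large.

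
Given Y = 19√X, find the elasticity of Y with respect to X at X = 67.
Elasticity = 1/2

Elasticity = (dY/dX) · (X/Y)

dY/dX = 19/(2·√X)
At X = 67: dY/dX = 19·√67/134, Y = 19·√67

Elasticity = (19·√67/134) · (67 / (19·√67)) = 1/2

Interpretation: for a small percentage change in X, the percentage change in Y is approximately 0.50 times as large.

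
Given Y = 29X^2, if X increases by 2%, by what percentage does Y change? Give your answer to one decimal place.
4.0%

For Y = 29X^2:
If X → X(1 + 0.02)
Then Y → Y · (1 + 0.02)^2
     = Y · 1.0404

Percentage change = ((1 + 0.02)^2 − 1) × 100% ≈ 4.0%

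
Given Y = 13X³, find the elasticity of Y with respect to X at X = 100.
Elasticity = 3

Elasticity = (dY/dX) · (X/Y)

dY/dX = 39·X²
At X = 100: dY/dX = 390000, Y = 13000000

Elasticity = 390000 · (100 / 13000000) = 3

Interpretation: for a small percentage change in X, the percentage change in Y is approximately 3.00 times as large.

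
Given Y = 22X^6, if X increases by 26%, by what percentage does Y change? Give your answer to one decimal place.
300.2%

For Y = 22X^6:
If X → X(1 + 0.26)
Then Y → Y · (1 + 0.26)^6
     ≈ Y · 4.0015

Percentage change = ((1 + 0.26)^6 − 1) × 100% ≈ 300.2%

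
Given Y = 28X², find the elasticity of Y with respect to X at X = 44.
Elasticity = 2

Elasticity = (dY/dX) · (X/Y)

dY/dX = 56·X
At X = 44: dY/dX = 2464, Y = 54208

Elasticity = 2464 · (44 / 54208) = 2

Interpretation: for a small percentage change in X, the percentage change in Y is approximately 2.00 times as large.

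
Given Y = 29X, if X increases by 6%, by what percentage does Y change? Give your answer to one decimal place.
6.0%

For Y = 29X:
If X → X(1 + 0.06)
Then Y → Y · (1 + 0.06)^1
     = Y · 1.0600

Percentage change = ((1 + 0.06)^1 − 1) × 100% = 6.0%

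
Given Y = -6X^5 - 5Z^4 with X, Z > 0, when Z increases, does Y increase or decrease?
Y decreases

Taking the partial derivative:
∂Y/∂Z = -20Z^3

∂Y/∂Z = -20Z^3 < 0 (assuming positive values)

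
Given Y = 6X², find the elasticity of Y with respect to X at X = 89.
Elasticity = 2

Elasticity = (dY/dX) · (X/Y)

dY/dX = 12·X
At X = 89: dY/dX = 1068, Y = 47526

Elasticity = 1068 · (89 / 47526) = 2

Interpretation: for a small percentage change in X, the percentage change in Y is approximately 2.00 times as large.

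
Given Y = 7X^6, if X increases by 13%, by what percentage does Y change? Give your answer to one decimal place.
108.2%

For Y = 7X^6:
If X → X(1 + 0.13)
Then Y → Y · (1 + 0.13)^6
     ≈ Y · 2.0820

Percentage change = ((1 + 0.13)^6 − 1) × 100% ≈ 108.2%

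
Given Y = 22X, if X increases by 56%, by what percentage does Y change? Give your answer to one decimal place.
56.0%

For Y = 22X:
If X → X(1 + 0.56)
Then Y → Y · (1 + 0.56)^1
     = Y · 1.5600

Percentage change = ((1 + 0.56)^1 − 1) × 100% = 56.0%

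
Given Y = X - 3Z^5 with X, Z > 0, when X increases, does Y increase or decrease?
Y increases

Taking the partial derivative:
∂Y/∂X = 1

∂Y/∂X = 1 > 0 (assuming positive values)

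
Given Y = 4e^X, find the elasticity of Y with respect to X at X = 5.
Elasticity = 5

Elasticity = (dY/dX) · (X/Y)

dY/dX = 4·e^X
At X = 5: dY/dX = 4·e^5, Y = 4·e^5

Elasticity = (4·e^5) · (5 / (4·e^5)) = 5

Interpretation: for a small percentage change in X, the percentage change in Y is approximately 5.00 times as large.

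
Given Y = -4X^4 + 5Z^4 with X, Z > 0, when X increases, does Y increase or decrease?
Y decreases

Taking the partial derivative:
∂Y/∂X = -16X^3

∂Y/∂X = -16X^3 < 0 (assuming positive values)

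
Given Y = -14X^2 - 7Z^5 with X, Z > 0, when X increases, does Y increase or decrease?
Y decreases

Taking the partial derivative:
∂Y/∂X = -28X

∂Y/∂X = -28X < 0 (assuming positive values)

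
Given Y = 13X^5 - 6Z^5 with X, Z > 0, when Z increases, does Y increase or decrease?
Y decreases

Taking the partial derivative:
∂Y/∂Z = -30Z^4

∂Y/∂Z = -30Z^4 < 0 (assuming positive values)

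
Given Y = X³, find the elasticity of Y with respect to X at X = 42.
Elasticity = 3

Elasticity = (dY/dX) · (X/Y)

dY/dX = 3·X²
At X = 42: dY/dX = 5292, Y = 74088

Elasticity = 5292 · (42 / 74088) = 3

Interpretation: for a small percentage change in X, the percentage change in Y is approximately 3.00 times as large.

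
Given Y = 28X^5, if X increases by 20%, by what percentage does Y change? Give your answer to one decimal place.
148.8%

For Y = 28X^5:
If X → X(1 + 0.2)
Then Y → Y · (1 + 0.2)^5
     ≈ Y · 2.4883

Percentage change = ((1 + 0.2)^5 − 1) × 100% ≈ 148.8%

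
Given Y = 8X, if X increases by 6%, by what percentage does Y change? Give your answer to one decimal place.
6.0%

For Y = 8X:
If X → X(1 + 0.06)
Then Y → Y · (1 + 0.06)^1
     = Y · 1.0600

Percentage change = ((1 + 0.06)^1 − 1) × 100% = 6.0%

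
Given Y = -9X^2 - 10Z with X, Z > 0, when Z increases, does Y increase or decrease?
Y decreases

Taking the partial derivative:
∂Y/∂Z = -10

∂Y/∂Z = -10 < 0 (assuming positive values)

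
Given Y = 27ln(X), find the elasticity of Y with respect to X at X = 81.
Elasticity = 1/ln(81) ≈ 0.2276

Elasticity = (dY/dX) · (X/Y)

dY/dX = 27/X
At X = 81: dY/dX = 1/3, Y = 27·ln(81)

Elasticity = (1/3) · (81 / (27·ln(81))) = 1/ln(81) ≈ 0.2276

Interpretation: for a small percentage change in X, the percentage change in Y is approximately 0.23 times as large.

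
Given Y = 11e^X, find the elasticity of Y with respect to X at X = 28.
Elasticity = 28

Elasticity = (dY/dX) · (X/Y)

dY/dX = 11·e^X
At X = 28: dY/dX = 11·e^28, Y = 11·e^28

Elasticity = (11·e^28) · (28 / (11·e^28)) = 28

Interpretation: for a small percentage change in X, the percentage change in Y is approximately 28.00 times as large.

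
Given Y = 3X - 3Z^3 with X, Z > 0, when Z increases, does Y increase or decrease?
Y decreases

Taking the partial derivative:
∂Y/∂Z = -9Z^2

∂Y/∂Z = -9Z^2 < 0 (assuming positive values)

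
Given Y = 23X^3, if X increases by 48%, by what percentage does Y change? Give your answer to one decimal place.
224.2%

For Y = 23X^3:
If X → X(1 + 0.48)
Then Y → Y · (1 + 0.48)^3
     ≈ Y · 3.2418

Percentage change = ((1 + 0.48)^3 − 1) × 100% ≈ 224.2%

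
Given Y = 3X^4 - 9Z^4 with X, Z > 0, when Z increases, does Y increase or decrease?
Y decreases

Taking the partial derivative:
∂Y/∂Z = -36Z^3

∂Y/∂Z = -36Z^3 < 0 (assuming positive values)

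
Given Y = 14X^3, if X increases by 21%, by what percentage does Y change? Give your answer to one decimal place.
77.2%

For Y = 14X^3:
If X → X(1 + 0.21)
Then Y → Y · (1 + 0.21)^3
     ≈ Y · 1.7716

Percentage change = ((1 + 0.21)^3 − 1) × 100% ≈ 77.2%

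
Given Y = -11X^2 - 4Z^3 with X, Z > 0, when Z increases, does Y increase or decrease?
Y decreases

Taking the partial derivative:
∂Y/∂Z = -12Z^2

∂Y/∂Z = -12Z^2 < 0 (assuming positive values)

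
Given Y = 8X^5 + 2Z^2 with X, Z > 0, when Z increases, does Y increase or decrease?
Y increases

Taking the partial derivative:
∂Y/∂Z = 4Z

∂Y/∂Z = 4Z > 0 (assuming positive values)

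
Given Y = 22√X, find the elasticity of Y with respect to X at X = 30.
Elasticity = 1/2

Elasticity = (dY/dX) · (X/Y)

dY/dX = 11/√X
At X = 30: dY/dX = 11·√30/30, Y = 22·√30

Elasticity = (11·√30/30) · (30 / (22·√30)) = 1/2

Interpretation: for a small percentage change in X, the percentage change in Y is approximately 0.50 times as large.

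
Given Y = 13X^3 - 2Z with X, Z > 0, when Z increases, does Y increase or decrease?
Y decreases

Taking the partial derivative:
∂Y/∂Z = -2

∂Y/∂Z = -2 < 0 (assuming positive values)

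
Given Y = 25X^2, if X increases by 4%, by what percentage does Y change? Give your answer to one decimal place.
8.2%

For Y = 25X^2:
If X → X(1 + 0.04)
Then Y → Y · (1 + 0.04)^2
     = Y · 1.0816

Percentage change = ((1 + 0.04)^2 − 1) × 100% ≈ 8.2%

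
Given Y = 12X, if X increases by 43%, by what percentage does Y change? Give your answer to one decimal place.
43.0%

For Y = 12X:
If X → X(1 + 0.43)
Then Y → Y · (1 + 0.43)^1
     = Y · 1.4300

Percentage change = ((1 + 0.43)^1 − 1) × 100% = 43.0%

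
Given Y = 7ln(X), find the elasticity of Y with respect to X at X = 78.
Elasticity = 1/ln(78) ≈ 0.2295

Elasticity = (dY/dX) · (X/Y)

dY/dX = 7/X
At X = 78: dY/dX = 7/78, Y = 7·ln(78)

Elasticity = (7/78) · (78 / (7·ln(78))) = 1/ln(78) ≈ 0.2295

Interpretation: for a small percentage change in X, the percentage change in Y is approximately 0.23 times as large.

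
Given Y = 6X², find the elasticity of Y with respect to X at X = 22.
Elasticity = 2

Elasticity = (dY/dX) · (X/Y)

dY/dX = 12·X
At X = 22: dY/dX = 264, Y = 2904

Elasticity = 264 · (22 / 2904) = 2

Interpretation: for a small percentage change in X, the percentage change in Y is approximately 2.00 times as large.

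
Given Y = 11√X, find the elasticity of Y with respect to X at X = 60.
Elasticity = 1/2

Elasticity = (dY/dX) · (X/Y)

dY/dX = 11/(2·√X)
At X = 60: dY/dX = 11·√15/60, Y = 22·√15

Elasticity = (11·√15/60) · (60 / (22·√15)) = 1/2

Interpretation: for a small percentage change in X, the percentage change in Y is approximately 0.50 times as large.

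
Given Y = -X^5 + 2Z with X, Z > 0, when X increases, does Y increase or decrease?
Y decreases

Taking the partial derivative:
∂Y/∂X = -5X^4

∂Y/∂X = -5X^4 < 0 (assuming positive values)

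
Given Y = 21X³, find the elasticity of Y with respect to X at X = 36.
Elasticity = 3

Elasticity = (dY/dX) · (X/Y)

dY/dX = 63·X²
At X = 36: dY/dX = 81648, Y = 979776

Elasticity = 81648 · (36 / 979776) = 3

Interpretation: for a small percentage change in X, the percentage change in Y is approximately 3.00 times as large.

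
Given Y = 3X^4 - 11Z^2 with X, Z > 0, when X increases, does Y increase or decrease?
Y increases

Taking the partial derivative:
∂Y/∂X = 12X^3

∂Y/∂X = 12X^3 > 0 (assuming positive values)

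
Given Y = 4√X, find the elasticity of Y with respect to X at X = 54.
Elasticity = 1/2

Elasticity = (dY/dX) · (X/Y)

dY/dX = 2/√X
At X = 54: dY/dX = √6/9, Y = 12·√6

Elasticity = (√6/9) · (54 / (12·√6)) = 1/2

Interpretation: for a small percentage change in X, the percentage change in Y is approximately 0.50 times as large.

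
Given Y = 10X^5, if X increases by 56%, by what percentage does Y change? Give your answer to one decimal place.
823.9%

For Y = 10X^5:
If X → X(1 + 0.56)
Then Y → Y · (1 + 0.56)^5
     ≈ Y · 9.2390

Percentage change = ((1 + 0.56)^5 − 1) × 100% ≈ 823.9%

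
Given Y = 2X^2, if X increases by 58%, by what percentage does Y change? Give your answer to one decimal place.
149.6%

For Y = 2X^2:
If X → X(1 + 0.58)
Then Y → Y · (1 + 0.58)^2
     = Y · 2.4964

Percentage change = ((1 + 0.58)^2 − 1) × 100% ≈ 149.6%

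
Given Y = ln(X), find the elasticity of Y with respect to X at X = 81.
Elasticity = 1/ln(81) ≈ 0.2276

Elasticity = (dY/dX) · (X/Y)

dY/dX = 1/X
At X = 81: dY/dX = 1/81, Y = ln(81)

Elasticity = (1/81) · (81 / (ln(81))) = 1/ln(81) ≈ 0.2276

Interpretation: for a small percentage change in X, the percentage change in Y is approximately 0.23 times as large.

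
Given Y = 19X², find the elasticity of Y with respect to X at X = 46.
Elasticity = 2

Elasticity = (dY/dX) · (X/Y)

dY/dX = 38·X
At X = 46: dY/dX = 1748, Y = 40204

Elasticity = 1748 · (46 / 40204) = 2

Interpretation: for a small percentage change in X, the percentage change in Y is approximately 2.00 times as large.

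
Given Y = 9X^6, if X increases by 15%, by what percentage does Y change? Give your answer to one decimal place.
131.3%

For Y = 9X^6:
If X → X(1 + 0.15)
Then Y → Y · (1 + 0.15)^6
     ≈ Y · 2.3131

Percentage change = ((1 + 0.15)^6 − 1) × 100% ≈ 131.3%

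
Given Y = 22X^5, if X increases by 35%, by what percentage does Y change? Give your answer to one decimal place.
348.4%

For Y = 22X^5:
If X → X(1 + 0.35)
Then Y → Y · (1 + 0.35)^5
     ≈ Y · 4.4840

Percentage change = ((1 + 0.35)^5 − 1) × 100% ≈ 348.4%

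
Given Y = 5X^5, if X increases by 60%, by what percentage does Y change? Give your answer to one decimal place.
948.6%

For Y = 5X^5:
If X → X(1 + 0.6)
Then Y → Y · (1 + 0.6)^5
     ≈ Y · 10.4858

Percentage change = ((1 + 0.6)^5 − 1) × 100% ≈ 948.6%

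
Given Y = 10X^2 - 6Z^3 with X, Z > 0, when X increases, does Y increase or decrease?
Y increases

Taking the partial derivative:
∂Y/∂X = 20X

∂Y/∂X = 20X > 0 (assuming positive values)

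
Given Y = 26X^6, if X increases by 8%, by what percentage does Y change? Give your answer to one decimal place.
58.7%

For Y = 26X^6:
If X → X(1 + 0.08)
Then Y → Y · (1 + 0.08)^6
     ≈ Y · 1.5869

Percentage change = ((1 + 0.08)^6 − 1) × 100% ≈ 58.7%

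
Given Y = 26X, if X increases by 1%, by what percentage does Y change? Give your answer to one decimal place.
1.0%

For Y = 26X:
If X → X(1 + 0.01)
Then Y → Y · (1 + 0.01)^1
     = Y · 1.0100

Percentage change = ((1 + 0.01)^1 − 1) × 100% = 1.0%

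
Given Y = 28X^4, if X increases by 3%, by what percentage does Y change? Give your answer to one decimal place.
12.6%

For Y = 28X^4:
If X → X(1 + 0.03)
Then Y → Y · (1 + 0.03)^4
     ≈ Y · 1.1255

Percentage change = ((1 + 0.03)^4 − 1) × 100% ≈ 12.6%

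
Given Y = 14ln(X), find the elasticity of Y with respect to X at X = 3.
Elasticity = 1/ln(3) ≈ 0.9102

Elasticity = (dY/dX) · (X/Y)

dY/dX = 14/X
At X = 3: dY/dX = 14/3, Y = 14·ln(3)

Elasticity = (14/3) · (3 / (14·ln(3))) = 1/ln(3) ≈ 0.9102

Interpretation: for a small percentage change in X, the percentage change in Y is approximately 0.91 times as large.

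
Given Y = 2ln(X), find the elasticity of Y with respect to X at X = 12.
Elasticity = 1/ln(12) ≈ 0.4024

Elasticity = (dY/dX) · (X/Y)

dY/dX = 2/X
At X = 12: dY/dX = 1/6, Y = 2·ln(12)

Elasticity = (1/6) · (12 / (2·ln(12))) = 1/ln(12) ≈ 0.4024

Interpretation: for a small percentage change in X, the percentage change in Y is approximately 0.40 times as large.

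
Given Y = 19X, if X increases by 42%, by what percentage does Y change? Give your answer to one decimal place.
42.0%

For Y = 19X:
If X → X(1 + 0.42)
Then Y → Y · (1 + 0.42)^1
     = Y · 1.4200

Percentage change = ((1 + 0.42)^1 − 1) × 100% = 42.0%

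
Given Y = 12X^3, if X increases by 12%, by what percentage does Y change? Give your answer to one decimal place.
40.5%

For Y = 12X^3:
If X → X(1 + 0.12)
Then Y → Y · (1 + 0.12)^3
     ≈ Y · 1.4049

Percentage change = ((1 + 0.12)^3 − 1) × 100% ≈ 40.5%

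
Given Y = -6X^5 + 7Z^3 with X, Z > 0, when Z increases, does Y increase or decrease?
Y increases

Taking the partial derivative:
∂Y/∂Z = 21Z^2

∂Y/∂Z = 21Z^2 > 0 (assuming positive values)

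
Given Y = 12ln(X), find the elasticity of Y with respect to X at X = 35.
Elasticity = 1/ln(35) ≈ 0.2813

Elasticity = (dY/dX) · (X/Y)

dY/dX = 12/X
At X = 35: dY/dX = 12/35, Y = 12·ln(35)

Elasticity = (12/35) · (35 / (12·ln(35))) = 1/ln(35) ≈ 0.2813

Interpretation: for a small percentage change in X, the percentage change in Y is approximately 0.28 times as large.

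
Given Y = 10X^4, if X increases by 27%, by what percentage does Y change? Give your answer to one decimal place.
160.1%

For Y = 10X^4:
If X → X(1 + 0.27)
Then Y → Y · (1 + 0.27)^4
     ≈ Y · 2.6014

Percentage change = ((1 + 0.27)^4 − 1) × 100% ≈ 160.1%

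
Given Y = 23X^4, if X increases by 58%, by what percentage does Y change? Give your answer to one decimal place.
523.2%

For Y = 23X^4:
If X → X(1 + 0.58)
Then Y → Y · (1 + 0.58)^4
     ≈ Y · 6.2320

Percentage change = ((1 + 0.58)^4 − 1) × 100% ≈ 523.2%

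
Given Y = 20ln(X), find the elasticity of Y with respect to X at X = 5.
Elasticity = 1/ln(5) ≈ 0.6213

Elasticity = (dY/dX) · (X/Y)

dY/dX = 20/X
At X = 5: dY/dX = 4, Y = 20·ln(5)

Elasticity = 4 · (5 / (20·ln(5))) = 1/ln(5) ≈ 0.6213

Interpretation: for a small percentage change in X, the percentage change in Y is approximately 0.62 times as large.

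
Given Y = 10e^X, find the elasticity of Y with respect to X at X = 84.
Elasticity = 84

Elasticity = (dY/dX) · (X/Y)

dY/dX = 10·e^X
At X = 84: dY/dX = 10·e^84, Y = 10·e^84

Elasticity = (10·e^84) · (84 / (10·e^84)) = 84

Interpretation: for a small percentage change in X, the percentage change in Y is approximately 84.00 times as large.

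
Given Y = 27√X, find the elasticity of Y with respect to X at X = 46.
Elasticity = 1/2

Elasticity = (dY/dX) · (X/Y)

dY/dX = 27/(2·√X)
At X = 46: dY/dX = 27·√46/92, Y = 27·√46

Elasticity = (27·√46/92) · (46 / (27·√46)) = 1/2

Interpretation: for a small percentage change in X, the percentage change in Y is approximately 0.50 times as large.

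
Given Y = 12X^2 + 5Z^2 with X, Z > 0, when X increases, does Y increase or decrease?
Y increases

Taking the partial derivative:
∂Y/∂X = 24X

∂Y/∂X = 24X > 0 (assuming positive values)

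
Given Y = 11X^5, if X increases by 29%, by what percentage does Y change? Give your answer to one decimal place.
257.2%

For Y = 11X^5:
If X → X(1 + 0.29)
Then Y → Y · (1 + 0.29)^5
     ≈ Y · 3.5723

Percentage change = ((1 + 0.29)^5 − 1) × 100% ≈ 257.2%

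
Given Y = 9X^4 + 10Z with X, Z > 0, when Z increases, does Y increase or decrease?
Y increases

Taking the partial derivative:
∂Y/∂Z = 10

∂Y/∂Z = 10 > 0 (assuming positive values)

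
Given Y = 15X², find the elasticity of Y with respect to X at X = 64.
Elasticity = 2

Elasticity = (dY/dX) · (X/Y)

dY/dX = 30·X
At X = 64: dY/dX = 1920, Y = 61440

Elasticity = 1920 · (64 / 61440) = 2

Interpretation: for a small percentage change in X, the percentage change in Y is approximately 2.00 times as large.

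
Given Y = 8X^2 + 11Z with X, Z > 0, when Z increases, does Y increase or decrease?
Y increases

Taking the partial derivative:
∂Y/∂Z = 11

∂Y/∂Z = 11 > 0 (assuming positive values)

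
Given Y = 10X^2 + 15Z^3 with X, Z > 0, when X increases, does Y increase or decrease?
Y increases

Taking the partial derivative:
∂Y/∂X = 20X

∂Y/∂X = 20X > 0 (assuming positive values)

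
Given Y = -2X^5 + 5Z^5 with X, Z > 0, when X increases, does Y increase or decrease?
Y decreases

Taking the partial derivative:
∂Y/∂X = -10X^4

∂Y/∂X = -10X^4 < 0 (assuming positive values)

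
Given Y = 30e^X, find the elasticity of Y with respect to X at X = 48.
Elasticity = 48

Elasticity = (dY/dX) · (X/Y)

dY/dX = 30·e^X
At X = 48: dY/dX = 30·e^48, Y = 30·e^48

Elasticity = (30·e^48) · (48 / (30·e^48)) = 48

Interpretation: for a small percentage change in X, the percentage change in Y is approximately 48.00 times as large.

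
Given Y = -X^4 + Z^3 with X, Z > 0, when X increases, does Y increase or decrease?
Y decreases

Taking the partial derivative:
∂Y/∂X = -4X^3

∂Y/∂X = -4X^3 < 0 (assuming positive values)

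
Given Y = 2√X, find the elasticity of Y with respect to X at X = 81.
Elasticity = 1/2

Elasticity = (dY/dX) · (X/Y)

dY/dX = 1/√X
At X = 81: dY/dX = 1/9, Y = 18

Elasticity = (1/9) · (81 / 18) = 1/2

Interpretation: for a small percentage change in X, the percentage change in Y is approximately 0.50 times as large.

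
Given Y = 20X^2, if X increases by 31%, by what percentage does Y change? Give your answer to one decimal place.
71.6%

For Y = 20X^2:
If X → X(1 + 0.31)
Then Y → Y · (1 + 0.31)^2
     = Y · 1.7161

Percentage change = ((1 + 0.31)^2 − 1) × 100% ≈ 71.6%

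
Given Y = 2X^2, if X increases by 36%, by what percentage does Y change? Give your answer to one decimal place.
85.0%

For Y = 2X^2:
If X → X(1 + 0.36)
Then Y → Y · (1 + 0.36)^2
     = Y · 1.8496

Percentage change = ((1 + 0.36)^2 − 1) × 100% ≈ 85.0%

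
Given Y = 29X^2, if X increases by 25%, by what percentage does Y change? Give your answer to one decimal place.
56.3%

For Y = 29X^2:
If X → X(1 + 0.25)
Then Y → Y · (1 + 0.25)^2
     = Y · 1.5625

Percentage change = ((1 + 0.25)^2 − 1) × 100% ≈ 56.3%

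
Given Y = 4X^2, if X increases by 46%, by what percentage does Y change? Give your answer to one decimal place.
113.2%

For Y = 4X^2:
If X → X(1 + 0.46)
Then Y → Y · (1 + 0.46)^2
     = Y · 2.1316

Percentage change = ((1 + 0.46)^2 − 1) × 100% ≈ 113.2%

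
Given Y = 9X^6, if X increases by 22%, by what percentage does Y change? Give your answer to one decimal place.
229.7%

For Y = 9X^6:
If X → X(1 + 0.22)
Then Y → Y · (1 + 0.22)^6
     ≈ Y · 3.2973

Percentage change = ((1 + 0.22)^6 − 1) × 100% ≈ 229.7%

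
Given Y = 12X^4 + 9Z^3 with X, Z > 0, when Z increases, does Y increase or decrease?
Y increases

Taking the partial derivative:
∂Y/∂Z = 27Z^2

∂Y/∂Z = 27Z^2 > 0 (assuming positive values)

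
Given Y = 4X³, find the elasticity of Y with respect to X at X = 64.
Elasticity = 3

Elasticity = (dY/dX) · (X/Y)

dY/dX = 12·X²
At X = 64: dY/dX = 49152, Y = 1048576

Elasticity = 49152 · (64 / 1048576) = 3

Interpretation: for a small percentage change in X, the percentage change in Y is approximately 3.00 times as large.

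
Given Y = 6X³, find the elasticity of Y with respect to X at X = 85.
Elasticity = 3

Elasticity = (dY/dX) · (X/Y)

dY/dX = 18·X²
At X = 85: dY/dX = 130050, Y = 3684750

Elasticity = 130050 · (85 / 3684750) = 3

Interpretation: for a small percentage change in X, the percentage change in Y is approximately 3.00 times as large.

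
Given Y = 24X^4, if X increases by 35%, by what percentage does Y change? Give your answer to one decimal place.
232.2%

For Y = 24X^4:
If X → X(1 + 0.35)
Then Y → Y · (1 + 0.35)^4
     ≈ Y · 3.3215

Percentage change = ((1 + 0.35)^4 − 1) × 100% ≈ 232.2%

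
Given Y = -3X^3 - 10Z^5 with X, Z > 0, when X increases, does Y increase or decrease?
Y decreases

Taking the partial derivative:
∂Y/∂X = -9X^2

∂Y/∂X = -9X^2 < 0 (assuming positive values)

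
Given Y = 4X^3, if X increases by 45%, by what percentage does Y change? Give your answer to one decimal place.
204.9%

For Y = 4X^3:
If X → X(1 + 0.45)
Then Y → Y · (1 + 0.45)^3
     ≈ Y · 3.0486

Percentage change = ((1 + 0.45)^3 − 1) × 100% ≈ 204.9%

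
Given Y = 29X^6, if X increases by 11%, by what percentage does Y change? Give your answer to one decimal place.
87.0%

For Y = 29X^6:
If X → X(1 + 0.11)
Then Y → Y · (1 + 0.11)^6
     ≈ Y · 1.8704

Percentage change = ((1 + 0.11)^6 − 1) × 100% ≈ 87.0%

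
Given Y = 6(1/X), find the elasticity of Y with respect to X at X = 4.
Elasticity = -1

Elasticity = (dY/dX) · (X/Y)

dY/dX = -6/X²
At X = 4: dY/dX = -3/8, Y = 3/2

Elasticity = (-3/8) · (4 / (3/2)) = -1

Interpretation: for a small percentage change in X, the percentage change in Y is approximately -1.00 times as large.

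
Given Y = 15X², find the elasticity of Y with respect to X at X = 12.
Elasticity = 2

Elasticity = (dY/dX) · (X/Y)

dY/dX = 30·X
At X = 12: dY/dX = 360, Y = 2160

Elasticity = 360 · (12 / 2160) = 2

Interpretation: for a small percentage change in X, the percentage change in Y is approximately 2.00 times as large.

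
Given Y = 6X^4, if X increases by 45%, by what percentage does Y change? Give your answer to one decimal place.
342.1%

For Y = 6X^4:
If X → X(1 + 0.45)
Then Y → Y · (1 + 0.45)^4
     ≈ Y · 4.4205

Percentage change = ((1 + 0.45)^4 − 1) × 100% ≈ 342.1%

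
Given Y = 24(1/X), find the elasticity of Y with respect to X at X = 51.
Elasticity = -1

Elasticity = (dY/dX) · (X/Y)

dY/dX = -24/X²
At X = 51: dY/dX = -8/867, Y = 8/17

Elasticity = (-8/867) · (51 / (8/17)) = -1

Interpretation: for a small percentage change in X, the percentage change in Y is approximately -1.00 times as large.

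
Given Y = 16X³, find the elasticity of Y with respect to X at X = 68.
Elasticity = 3

Elasticity = (dY/dX) · (X/Y)

dY/dX = 48·X²
At X = 68: dY/dX = 221952, Y = 5030912

Elasticity = 221952 · (68 / 5030912) = 3

Interpretation: for a small percentage change in X, the percentage change in Y is approximately 3.00 times as large.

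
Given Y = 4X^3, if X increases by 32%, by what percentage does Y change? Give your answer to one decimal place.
130.0%

For Y = 4X^3:
If X → X(1 + 0.32)
Then Y → Y · (1 + 0.32)^3
     ≈ Y · 2.3000

Percentage change = ((1 + 0.32)^3 − 1) × 100% ≈ 130.0%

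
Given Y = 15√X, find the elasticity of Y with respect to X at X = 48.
Elasticity = 1/2

Elasticity = (dY/dX) · (X/Y)

dY/dX = 15/(2·√X)
At X = 48: dY/dX = 5·√3/8, Y = 60·√3

Elasticity = (5·√3/8) · (48 / (60·√3)) = 1/2

Interpretation: for a small percentage change in X, the percentage change in Y is approximately 0.50 times as large.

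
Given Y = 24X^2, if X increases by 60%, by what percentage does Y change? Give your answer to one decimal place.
156.0%

For Y = 24X^2:
If X → X(1 + 0.6)
Then Y → Y · (1 + 0.6)^2
     = Y · 2.5600

Percentage change = ((1 + 0.6)^2 − 1) × 100% = 156.0%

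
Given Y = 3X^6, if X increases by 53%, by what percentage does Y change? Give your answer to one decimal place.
1182.8%

For Y = 3X^6:
If X → X(1 + 0.53)
Then Y → Y · (1 + 0.53)^6
     ≈ Y · 12.8277

Percentage change = ((1 + 0.53)^6 − 1) × 100% ≈ 1182.8%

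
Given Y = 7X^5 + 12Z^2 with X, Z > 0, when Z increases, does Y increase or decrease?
Y increases

Taking the partial derivative:
∂Y/∂Z = 24Z

∂Y/∂Z = 24Z > 0 (assuming positive values)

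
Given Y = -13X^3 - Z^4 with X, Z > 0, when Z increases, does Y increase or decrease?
Y decreases

Taking the partial derivative:
∂Y/∂Z = -4Z^3

∂Y/∂Z = -4Z^3 < 0 (assuming positive values)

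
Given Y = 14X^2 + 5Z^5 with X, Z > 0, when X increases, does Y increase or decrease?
Y increases

Taking the partial derivative:
∂Y/∂X = 28X

∂Y/∂X = 28X > 0 (assuming positive values)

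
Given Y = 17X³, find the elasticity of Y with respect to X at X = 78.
Elasticity = 3

Elasticity = (dY/dX) · (X/Y)

dY/dX = 51·X²
At X = 78: dY/dX = 310284, Y = 8067384

Elasticity = 310284 · (78 / 8067384) = 3

Interpretation: for a small percentage change in X, the percentage change in Y is approximately 3.00 times as large.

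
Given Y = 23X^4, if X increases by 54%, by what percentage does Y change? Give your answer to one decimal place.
462.4%

For Y = 23X^4:
If X → X(1 + 0.54)
Then Y → Y · (1 + 0.54)^4
     ≈ Y · 5.6245

Percentage change = ((1 + 0.54)^4 − 1) × 100% ≈ 462.4%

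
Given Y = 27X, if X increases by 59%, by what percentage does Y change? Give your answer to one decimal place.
59.0%

For Y = 27X:
If X → X(1 + 0.59)
Then Y → Y · (1 + 0.59)^1
     = Y · 1.5900

Percentage change = ((1 + 0.59)^1 − 1) × 100% = 59.0%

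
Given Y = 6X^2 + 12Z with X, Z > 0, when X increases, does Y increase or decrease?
Y increases

Taking the partial derivative:
∂Y/∂X = 12X

∂Y/∂X = 12X > 0 (assuming positive values)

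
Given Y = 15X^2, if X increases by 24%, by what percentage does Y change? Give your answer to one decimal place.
53.8%

For Y = 15X^2:
If X → X(1 + 0.24)
Then Y → Y · (1 + 0.24)^2
     = Y · 1.5376

Percentage change = ((1 + 0.24)^2 − 1) × 100% ≈ 53.8%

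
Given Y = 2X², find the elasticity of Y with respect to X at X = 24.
Elasticity = 2

Elasticity = (dY/dX) · (X/Y)

dY/dX = 4·X
At X = 24: dY/dX = 96, Y = 1152

Elasticity = 96 · (24 / 1152) = 2

Interpretation: for a small percentage change in X, the percentage change in Y is approximately 2.00 times as large.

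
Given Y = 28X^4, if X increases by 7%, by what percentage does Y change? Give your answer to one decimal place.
31.1%

For Y = 28X^4:
If X → X(1 + 0.07)
Then Y → Y · (1 + 0.07)^4
     ≈ Y · 1.3108

Percentage change = ((1 + 0.07)^4 − 1) × 100% ≈ 31.1%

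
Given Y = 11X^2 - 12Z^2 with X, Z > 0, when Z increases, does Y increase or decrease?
Y decreases

Taking the partial derivative:
∂Y/∂Z = -24Z

∂Y/∂Z = -24Z < 0 (assuming positive values)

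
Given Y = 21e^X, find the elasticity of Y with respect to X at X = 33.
Elasticity = 33

Elasticity = (dY/dX) · (X/Y)

dY/dX = 21·e^X
At X = 33: dY/dX = 21·e^33, Y = 21·e^33

Elasticity = (21·e^33) · (33 / (21·e^33)) = 33

Interpretation: for a small percentage change in X, the percentage change in Y is approximately 33.00 times as large.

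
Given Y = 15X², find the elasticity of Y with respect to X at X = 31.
Elasticity = 2

Elasticity = (dY/dX) · (X/Y)

dY/dX = 30·X
At X = 31: dY/dX = 930, Y = 14415

Elasticity = 930 · (31 / 14415) = 2

Interpretation: for a small percentage change in X, the percentage change in Y is approximately 2.00 times as large.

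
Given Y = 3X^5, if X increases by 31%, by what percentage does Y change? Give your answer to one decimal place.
285.8%

For Y = 3X^5:
If X → X(1 + 0.31)
Then Y → Y · (1 + 0.31)^5
     ≈ Y · 3.8579

Percentage change = ((1 + 0.31)^5 − 1) × 100% ≈ 285.8%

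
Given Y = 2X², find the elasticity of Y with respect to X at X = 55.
Elasticity = 2

Elasticity = (dY/dX) · (X/Y)

dY/dX = 4·X
At X = 55: dY/dX = 220, Y = 6050

Elasticity = 220 · (55 / 6050) = 2

Interpretation: for a small percentage change in X, the percentage change in Y is approximately 2.00 times as large.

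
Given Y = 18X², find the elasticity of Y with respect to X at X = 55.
Elasticity = 2

Elasticity = (dY/dX) · (X/Y)

dY/dX = 36·X
At X = 55: dY/dX = 1980, Y = 54450

Elasticity = 1980 · (55 / 54450) = 2

Interpretation: for a small percentage change in X, the percentage change in Y is approximately 2.00 times as large.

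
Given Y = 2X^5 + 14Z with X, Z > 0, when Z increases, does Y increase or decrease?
Y increases

Taking the partial derivative:
∂Y/∂Z = 14

∂Y/∂Z = 14 > 0 (assuming positive values)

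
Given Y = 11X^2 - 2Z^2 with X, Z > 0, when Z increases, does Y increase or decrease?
Y decreases

Taking the partial derivative:
∂Y/∂Z = -4Z

∂Y/∂Z = -4Z < 0 (assuming positive values)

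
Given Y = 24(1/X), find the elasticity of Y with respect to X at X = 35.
Elasticity = -1

Elasticity = (dY/dX) · (X/Y)

dY/dX = -24/X²
At X = 35: dY/dX = -24/1225, Y = 24/35

Elasticity = (-24/1225) · (35 / (24/35)) = -1

Interpretation: for a small percentage change in X, the percentage change in Y is approximately -1.00 times as large.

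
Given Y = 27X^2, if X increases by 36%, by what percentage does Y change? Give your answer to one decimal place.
85.0%

For Y = 27X^2:
If X → X(1 + 0.36)
Then Y → Y · (1 + 0.36)^2
     = Y · 1.8496

Percentage change = ((1 + 0.36)^2 − 1) × 100% ≈ 85.0%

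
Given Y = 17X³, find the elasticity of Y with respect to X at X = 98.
Elasticity = 3

Elasticity = (dY/dX) · (X/Y)

dY/dX = 51·X²
At X = 98: dY/dX = 489804, Y = 16000264

Elasticity = 489804 · (98 / 16000264) = 3

Interpretation: for a small percentage change in X, the percentage change in Y is approximately 3.00 times as large.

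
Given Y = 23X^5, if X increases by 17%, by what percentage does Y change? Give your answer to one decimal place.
119.2%

For Y = 23X^5:
If X → X(1 + 0.17)
Then Y → Y · (1 + 0.17)^5
     ≈ Y · 2.1924

Percentage change = ((1 + 0.17)^5 − 1) × 100% ≈ 119.2%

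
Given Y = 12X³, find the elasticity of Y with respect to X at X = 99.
Elasticity = 3

Elasticity = (dY/dX) · (X/Y)

dY/dX = 36·X²
At X = 99: dY/dX = 352836, Y = 11643588

Elasticity = 352836 · (99 / 11643588) = 3

Interpretation: for a small percentage change in X, the percentage change in Y is approximately 3.00 times as large.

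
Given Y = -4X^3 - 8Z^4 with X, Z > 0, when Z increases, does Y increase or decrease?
Y decreases

Taking the partial derivative:
∂Y/∂Z = -32Z^3

∂Y/∂Z = -32Z^3 < 0 (assuming positive values)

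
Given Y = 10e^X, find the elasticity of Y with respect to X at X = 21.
Elasticity = 21

Elasticity = (dY/dX) · (X/Y)

dY/dX = 10·e^X
At X = 21: dY/dX = 10·e^21, Y = 10·e^21

Elasticity = (10·e^21) · (21 / (10·e^21)) = 21

Interpretation: for a small percentage change in X, the percentage change in Y is approximately 21.00 times as large.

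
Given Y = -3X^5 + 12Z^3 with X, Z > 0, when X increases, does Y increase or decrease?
Y decreases

Taking the partial derivative:
∂Y/∂X = -15X^4

∂Y/∂X = -15X^4 < 0 (assuming positive values)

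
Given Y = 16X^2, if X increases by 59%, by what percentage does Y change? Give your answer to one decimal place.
152.8%

For Y = 16X^2:
If X → X(1 + 0.59)
Then Y → Y · (1 + 0.59)^2
     = Y · 2.5281

Percentage change = ((1 + 0.59)^2 − 1) × 100% ≈ 152.8%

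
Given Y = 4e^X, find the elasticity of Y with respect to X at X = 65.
Elasticity = 65

Elasticity = (dY/dX) · (X/Y)

dY/dX = 4·e^X
At X = 65: dY/dX = 4·e^65, Y = 4·e^65

Elasticity = (4·e^65) · (65 / (4·e^65)) = 65

Interpretation: for a small percentage change in X, the percentage change in Y is approximately 65.00 times as large.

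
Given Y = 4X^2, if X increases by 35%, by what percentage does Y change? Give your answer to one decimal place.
82.3%

For Y = 4X^2:
If X → X(1 + 0.35)
Then Y → Y · (1 + 0.35)^2
     = Y · 1.8225

Percentage change = ((1 + 0.35)^2 − 1) × 100% ≈ 82.3%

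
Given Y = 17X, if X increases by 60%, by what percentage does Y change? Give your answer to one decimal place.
60.0%

For Y = 17X:
If X → X(1 + 0.6)
Then Y → Y · (1 + 0.6)^1
     = Y · 1.6000

Percentage change = ((1 + 0.6)^1 − 1) × 100% = 60.0%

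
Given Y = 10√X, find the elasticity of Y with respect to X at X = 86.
Elasticity = 1/2

Elasticity = (dY/dX) · (X/Y)

dY/dX = 5/√X
At X = 86: dY/dX = 5·√86/86, Y = 10·√86

Elasticity = (5·√86/86) · (86 / (10·√86)) = 1/2

Interpretation: for a small percentage change in X, the percentage change in Y is approximately 0.50 times as large.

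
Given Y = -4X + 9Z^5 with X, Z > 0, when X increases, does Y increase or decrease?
Y decreases

Taking the partial derivative:
∂Y/∂X = -4

∂Y/∂X = -4 < 0 (assuming positive values)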